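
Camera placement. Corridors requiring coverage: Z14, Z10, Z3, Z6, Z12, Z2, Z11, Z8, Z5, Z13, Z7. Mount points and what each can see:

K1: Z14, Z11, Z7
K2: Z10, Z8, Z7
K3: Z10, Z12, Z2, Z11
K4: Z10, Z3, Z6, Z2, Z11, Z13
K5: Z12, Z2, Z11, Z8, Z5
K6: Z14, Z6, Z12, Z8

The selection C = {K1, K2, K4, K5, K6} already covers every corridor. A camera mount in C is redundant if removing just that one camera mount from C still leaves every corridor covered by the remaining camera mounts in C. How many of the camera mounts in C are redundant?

3

Drop K1: the rest still cover every corridor — redundant.
Drop K2: the rest still cover every corridor — redundant.
Drop K4: Z3, Z13 uncovered — not redundant.
Drop K5: Z5 uncovered — not redundant.
Drop K6: the rest still cover every corridor — redundant.
3 redundant: K1, K2, K6.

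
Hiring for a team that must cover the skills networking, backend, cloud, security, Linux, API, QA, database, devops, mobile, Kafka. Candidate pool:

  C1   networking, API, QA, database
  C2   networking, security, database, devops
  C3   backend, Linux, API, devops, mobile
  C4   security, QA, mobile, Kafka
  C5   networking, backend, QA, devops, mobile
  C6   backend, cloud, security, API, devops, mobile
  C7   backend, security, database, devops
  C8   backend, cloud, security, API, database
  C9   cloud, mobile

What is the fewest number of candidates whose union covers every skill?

C1, C3, C4, C6 together cover {networking, backend, cloud, security, Linux, API, QA, database, devops, mobile, Kafka} — every skill.
No 3 of the 9 candidates cover everything (all 84 triples fall short), so 4 is minimum.

4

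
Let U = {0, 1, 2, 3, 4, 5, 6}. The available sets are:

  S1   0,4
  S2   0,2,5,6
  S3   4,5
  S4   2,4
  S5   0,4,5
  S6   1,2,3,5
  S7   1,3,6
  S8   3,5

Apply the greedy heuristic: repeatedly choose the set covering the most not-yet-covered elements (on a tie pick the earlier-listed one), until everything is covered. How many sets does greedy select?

3

Pick 1: S2 covers 4 new elements (0, 2, 5, 6).
Pick 2: S6 covers 2 new elements (1, 3).
Pick 3: S1 covers 1 new elements (4).
Greedy uses 3 sets.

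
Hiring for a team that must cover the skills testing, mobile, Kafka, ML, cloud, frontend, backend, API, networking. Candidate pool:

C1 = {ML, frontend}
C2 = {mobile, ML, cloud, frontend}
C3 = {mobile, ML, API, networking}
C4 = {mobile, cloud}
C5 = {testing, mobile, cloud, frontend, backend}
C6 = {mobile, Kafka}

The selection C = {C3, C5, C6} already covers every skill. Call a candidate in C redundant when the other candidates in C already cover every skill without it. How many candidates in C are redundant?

0

Drop C3: ML, API, networking uncovered — not redundant.
Drop C5: testing, cloud, frontend, backend uncovered — not redundant.
Drop C6: Kafka uncovered — not redundant.
None of the candidates in C is redundant.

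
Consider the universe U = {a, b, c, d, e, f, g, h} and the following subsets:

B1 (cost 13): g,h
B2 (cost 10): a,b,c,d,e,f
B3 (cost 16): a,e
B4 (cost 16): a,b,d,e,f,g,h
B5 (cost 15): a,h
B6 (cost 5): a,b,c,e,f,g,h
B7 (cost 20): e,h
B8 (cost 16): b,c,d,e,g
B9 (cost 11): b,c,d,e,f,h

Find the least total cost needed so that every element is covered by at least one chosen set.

B2, B6 cover every element at cost 10 + 5 = 15.
Any cover uses at least 2 sets; among all covering selections none totals below 15.

15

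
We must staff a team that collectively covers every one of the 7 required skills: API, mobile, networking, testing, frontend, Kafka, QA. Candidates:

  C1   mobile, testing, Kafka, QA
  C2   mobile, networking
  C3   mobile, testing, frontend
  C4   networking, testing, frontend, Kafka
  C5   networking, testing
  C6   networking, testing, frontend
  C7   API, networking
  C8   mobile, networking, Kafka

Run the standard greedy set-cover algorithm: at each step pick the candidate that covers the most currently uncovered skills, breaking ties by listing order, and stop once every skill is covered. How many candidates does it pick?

Pick 1: C1 covers 4 new skills (mobile, testing, Kafka, QA).
Pick 2: C4 covers 2 new skills (networking, frontend).
Pick 3: C7 covers 1 new skills (API).
Greedy uses 3 candidates.

3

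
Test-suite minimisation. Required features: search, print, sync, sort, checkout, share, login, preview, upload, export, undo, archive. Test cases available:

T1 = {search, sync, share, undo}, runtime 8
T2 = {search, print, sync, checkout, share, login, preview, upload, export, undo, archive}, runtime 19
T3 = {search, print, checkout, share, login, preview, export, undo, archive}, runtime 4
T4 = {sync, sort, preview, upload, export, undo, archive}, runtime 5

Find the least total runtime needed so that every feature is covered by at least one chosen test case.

T3, T4 cover every feature at runtime 4 + 5 = 9.
Any cover uses at least 2 test cases; among all covering selections none totals below 9.

9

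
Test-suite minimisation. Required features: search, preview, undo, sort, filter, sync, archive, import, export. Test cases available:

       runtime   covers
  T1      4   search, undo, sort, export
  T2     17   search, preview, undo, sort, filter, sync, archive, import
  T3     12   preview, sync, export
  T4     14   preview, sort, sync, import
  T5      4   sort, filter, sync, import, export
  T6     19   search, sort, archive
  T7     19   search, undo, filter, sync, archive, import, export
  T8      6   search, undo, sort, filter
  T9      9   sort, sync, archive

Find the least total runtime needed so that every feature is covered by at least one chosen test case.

T1, T2 cover every feature at runtime 4 + 17 = 21.
Any cover uses at least 2 test cases; among all covering selections none totals below 21.
Greedy by coverage-per-runtime would pick T5, T1, T2 for 25 — worse than the optimum 21.

21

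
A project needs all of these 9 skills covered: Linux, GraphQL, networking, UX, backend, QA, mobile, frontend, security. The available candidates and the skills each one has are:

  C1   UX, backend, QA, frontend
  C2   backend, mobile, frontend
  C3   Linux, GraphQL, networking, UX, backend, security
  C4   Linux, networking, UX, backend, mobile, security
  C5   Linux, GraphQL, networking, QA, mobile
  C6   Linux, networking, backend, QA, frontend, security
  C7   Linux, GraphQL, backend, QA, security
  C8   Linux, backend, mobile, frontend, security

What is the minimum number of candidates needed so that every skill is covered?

3

C1, C2, C3 together cover {Linux, GraphQL, networking, UX, backend, QA, mobile, frontend, security} — every skill.
No 2 of the 8 candidates cover everything (all 28 pairs fall short), so 3 is minimum.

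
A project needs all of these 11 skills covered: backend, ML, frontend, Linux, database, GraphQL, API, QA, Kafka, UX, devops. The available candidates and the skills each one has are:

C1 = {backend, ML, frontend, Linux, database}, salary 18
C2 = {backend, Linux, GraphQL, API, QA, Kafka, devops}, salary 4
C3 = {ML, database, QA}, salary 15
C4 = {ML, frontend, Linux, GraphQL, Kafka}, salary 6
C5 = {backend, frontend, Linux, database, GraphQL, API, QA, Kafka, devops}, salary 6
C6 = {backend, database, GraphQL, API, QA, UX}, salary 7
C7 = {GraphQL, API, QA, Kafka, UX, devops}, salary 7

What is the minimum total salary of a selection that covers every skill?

C2, C4, C6 cover every skill at salary 4 + 6 + 7 = 17.
Any cover uses at least 2 candidates; among all covering selections none totals below 17.

17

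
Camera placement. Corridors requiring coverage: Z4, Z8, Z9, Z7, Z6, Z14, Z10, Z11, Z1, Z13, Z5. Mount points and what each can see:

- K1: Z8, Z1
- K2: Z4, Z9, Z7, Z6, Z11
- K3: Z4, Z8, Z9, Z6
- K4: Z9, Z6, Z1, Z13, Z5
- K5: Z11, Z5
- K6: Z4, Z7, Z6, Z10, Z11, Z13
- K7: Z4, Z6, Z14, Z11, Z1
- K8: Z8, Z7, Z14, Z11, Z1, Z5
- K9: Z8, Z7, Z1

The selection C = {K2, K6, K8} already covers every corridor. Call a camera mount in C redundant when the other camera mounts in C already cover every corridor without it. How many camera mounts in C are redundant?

0

Drop K2: Z9 uncovered — not redundant.
Drop K6: Z10, Z13 uncovered — not redundant.
Drop K8: Z8, Z14, Z1, Z5 uncovered — not redundant.
None of the camera mounts in C is redundant.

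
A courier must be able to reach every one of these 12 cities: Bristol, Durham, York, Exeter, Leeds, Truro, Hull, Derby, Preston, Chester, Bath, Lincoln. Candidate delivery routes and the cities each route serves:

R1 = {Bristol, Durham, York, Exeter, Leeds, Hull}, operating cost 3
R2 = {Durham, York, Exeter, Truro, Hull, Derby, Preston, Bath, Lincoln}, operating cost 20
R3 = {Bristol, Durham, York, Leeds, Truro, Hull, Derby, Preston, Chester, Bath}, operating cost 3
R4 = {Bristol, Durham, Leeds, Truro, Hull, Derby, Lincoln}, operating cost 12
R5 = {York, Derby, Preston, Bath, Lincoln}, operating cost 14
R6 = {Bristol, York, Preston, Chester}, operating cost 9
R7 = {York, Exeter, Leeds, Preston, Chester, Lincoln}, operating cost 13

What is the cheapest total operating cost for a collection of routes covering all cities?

16

R3, R7 cover every city at operating cost 3 + 13 = 16.
Any cover uses at least 2 routes; among all covering selections none totals below 16.
Greedy by coverage-per-operating cost would pick R3, R1, R4 for 18 — worse than the optimum 16.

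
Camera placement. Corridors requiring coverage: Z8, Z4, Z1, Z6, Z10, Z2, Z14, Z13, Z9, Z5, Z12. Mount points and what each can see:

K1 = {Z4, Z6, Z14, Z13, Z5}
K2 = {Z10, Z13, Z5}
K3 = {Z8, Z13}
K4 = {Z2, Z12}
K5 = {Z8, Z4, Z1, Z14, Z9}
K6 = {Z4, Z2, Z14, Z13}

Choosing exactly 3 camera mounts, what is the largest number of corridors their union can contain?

10

Choosing K1, K4, K5 covers {Z8, Z4, Z1, Z6, Z2, Z14, Z13, Z9, Z5, Z12} — 10 corridors.
No choice of 3 camera mounts does better; here Z10 is left uncovered.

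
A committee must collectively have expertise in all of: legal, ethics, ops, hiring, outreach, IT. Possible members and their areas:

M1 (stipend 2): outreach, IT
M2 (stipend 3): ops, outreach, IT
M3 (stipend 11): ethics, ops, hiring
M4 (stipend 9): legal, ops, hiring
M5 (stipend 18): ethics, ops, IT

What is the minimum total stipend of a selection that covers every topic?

22

M1, M3, M4 cover every topic at stipend 2 + 11 + 9 = 22.
Any cover uses at least 3 members; among all covering selections none totals below 22.
Greedy by coverage-per-stipend would pick M1, M2, M4, M3 for 25 — worse than the optimum 22.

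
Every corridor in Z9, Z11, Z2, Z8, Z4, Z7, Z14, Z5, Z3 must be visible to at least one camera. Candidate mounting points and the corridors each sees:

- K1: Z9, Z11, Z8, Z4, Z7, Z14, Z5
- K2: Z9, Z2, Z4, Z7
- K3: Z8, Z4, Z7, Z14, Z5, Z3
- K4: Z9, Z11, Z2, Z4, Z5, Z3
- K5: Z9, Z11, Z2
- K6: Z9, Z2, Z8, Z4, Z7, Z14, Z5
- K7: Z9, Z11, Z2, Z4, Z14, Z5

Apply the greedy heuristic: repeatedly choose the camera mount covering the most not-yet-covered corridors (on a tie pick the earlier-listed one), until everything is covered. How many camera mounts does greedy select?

2

Pick 1: K1 covers 7 new corridors (Z9, Z11, Z8, Z4, Z7, Z14, Z5).
Pick 2: K4 covers 2 new corridors (Z2, Z3).
Greedy uses 2 camera mounts.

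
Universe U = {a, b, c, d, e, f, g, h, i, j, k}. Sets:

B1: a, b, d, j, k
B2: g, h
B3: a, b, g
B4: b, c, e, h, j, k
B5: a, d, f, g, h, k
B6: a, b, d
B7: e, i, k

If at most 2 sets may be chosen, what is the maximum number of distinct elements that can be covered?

10

Choosing B4, B5 covers {a, b, c, d, e, f, g, h, j, k} — 10 elements.
No choice of 2 sets does better; here i is left uncovered.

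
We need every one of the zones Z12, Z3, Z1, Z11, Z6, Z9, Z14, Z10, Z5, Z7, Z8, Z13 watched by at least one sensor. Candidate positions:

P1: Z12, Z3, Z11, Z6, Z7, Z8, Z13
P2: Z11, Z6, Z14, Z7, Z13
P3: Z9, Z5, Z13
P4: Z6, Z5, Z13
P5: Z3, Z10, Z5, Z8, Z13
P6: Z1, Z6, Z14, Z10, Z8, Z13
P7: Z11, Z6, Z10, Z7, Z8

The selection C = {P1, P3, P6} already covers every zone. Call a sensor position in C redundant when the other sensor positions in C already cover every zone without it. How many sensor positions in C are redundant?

0

Drop P1: Z12, Z3, Z11, Z7 uncovered — not redundant.
Drop P3: Z9, Z5 uncovered — not redundant.
Drop P6: Z1, Z14, Z10 uncovered — not redundant.
None of the sensor positions in C is redundant.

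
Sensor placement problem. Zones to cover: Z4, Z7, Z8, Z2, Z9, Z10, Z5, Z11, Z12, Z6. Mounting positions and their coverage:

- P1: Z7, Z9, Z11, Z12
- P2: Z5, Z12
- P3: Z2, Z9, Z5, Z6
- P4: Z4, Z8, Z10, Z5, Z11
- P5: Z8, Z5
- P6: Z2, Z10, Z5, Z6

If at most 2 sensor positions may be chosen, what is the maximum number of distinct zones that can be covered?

Choosing P1, P4 covers {Z4, Z7, Z8, Z9, Z10, Z5, Z11, Z12} — 8 zones.
No choice of 2 sensor positions does better; here Z2, Z6 are left uncovered.

8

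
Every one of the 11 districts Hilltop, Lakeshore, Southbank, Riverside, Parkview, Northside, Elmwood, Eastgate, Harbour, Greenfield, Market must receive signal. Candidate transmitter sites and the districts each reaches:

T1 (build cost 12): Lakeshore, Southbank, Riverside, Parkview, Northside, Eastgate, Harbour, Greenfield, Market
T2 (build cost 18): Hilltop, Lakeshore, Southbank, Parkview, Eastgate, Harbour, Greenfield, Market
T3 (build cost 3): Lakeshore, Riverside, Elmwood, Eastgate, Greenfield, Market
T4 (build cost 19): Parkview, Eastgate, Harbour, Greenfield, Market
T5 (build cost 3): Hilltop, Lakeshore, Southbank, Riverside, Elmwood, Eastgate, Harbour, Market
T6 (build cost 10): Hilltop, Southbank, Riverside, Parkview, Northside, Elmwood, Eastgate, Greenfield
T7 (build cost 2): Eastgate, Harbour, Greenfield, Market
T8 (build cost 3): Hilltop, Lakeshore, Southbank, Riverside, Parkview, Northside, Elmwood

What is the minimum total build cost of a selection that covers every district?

T7, T8 cover every district at build cost 2 + 3 = 5.
Any cover uses at least 2 transmitter sites; among all covering selections none totals below 5.

5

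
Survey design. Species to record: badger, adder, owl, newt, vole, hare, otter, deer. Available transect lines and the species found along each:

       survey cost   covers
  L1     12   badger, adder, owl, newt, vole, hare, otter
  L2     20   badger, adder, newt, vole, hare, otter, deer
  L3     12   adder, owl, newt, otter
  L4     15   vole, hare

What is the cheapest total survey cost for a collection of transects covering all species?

L1, L2 cover every species at survey cost 12 + 20 = 32.
Any cover uses at least 2 transects; among all covering selections none totals below 32.

32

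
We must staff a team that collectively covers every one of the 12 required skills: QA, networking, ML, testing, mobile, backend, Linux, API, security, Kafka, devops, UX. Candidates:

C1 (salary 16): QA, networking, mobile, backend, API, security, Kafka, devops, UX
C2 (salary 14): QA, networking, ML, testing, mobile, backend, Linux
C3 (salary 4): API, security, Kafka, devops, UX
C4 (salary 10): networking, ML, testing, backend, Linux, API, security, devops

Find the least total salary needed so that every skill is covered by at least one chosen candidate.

C2, C3 cover every skill at salary 14 + 4 = 18.
Any cover uses at least 2 candidates; among all covering selections none totals below 18.

18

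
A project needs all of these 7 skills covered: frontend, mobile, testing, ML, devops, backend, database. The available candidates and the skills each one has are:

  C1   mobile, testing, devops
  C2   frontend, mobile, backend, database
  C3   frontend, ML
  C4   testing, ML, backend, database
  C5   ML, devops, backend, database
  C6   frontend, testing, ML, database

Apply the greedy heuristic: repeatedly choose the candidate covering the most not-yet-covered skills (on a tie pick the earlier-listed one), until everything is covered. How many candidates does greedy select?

Pick 1: C2 covers 4 new skills (frontend, mobile, backend, database).
Pick 2: C1 covers 2 new skills (testing, devops).
Pick 3: C3 covers 1 new skills (ML).
Greedy uses 3 candidates.

3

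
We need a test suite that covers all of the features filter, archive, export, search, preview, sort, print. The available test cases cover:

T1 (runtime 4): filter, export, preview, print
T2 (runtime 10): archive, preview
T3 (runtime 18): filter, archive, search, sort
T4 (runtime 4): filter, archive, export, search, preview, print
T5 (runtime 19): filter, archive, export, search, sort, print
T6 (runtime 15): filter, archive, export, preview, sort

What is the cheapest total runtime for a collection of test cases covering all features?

19

T4, T6 cover every feature at runtime 4 + 15 = 19.
Any cover uses at least 2 test cases; among all covering selections none totals below 19.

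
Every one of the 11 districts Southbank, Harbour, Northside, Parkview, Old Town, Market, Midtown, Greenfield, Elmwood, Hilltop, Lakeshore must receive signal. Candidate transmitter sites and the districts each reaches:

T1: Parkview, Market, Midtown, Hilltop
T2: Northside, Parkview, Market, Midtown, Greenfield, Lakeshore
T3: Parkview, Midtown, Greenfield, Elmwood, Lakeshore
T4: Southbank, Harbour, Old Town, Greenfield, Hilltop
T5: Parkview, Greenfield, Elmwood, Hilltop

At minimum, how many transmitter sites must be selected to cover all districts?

3

T2, T3, T4 together cover {Southbank, Harbour, Northside, Parkview, Old Town, Market, Midtown, Greenfield, Elmwood, Hilltop, Lakeshore} — every district.
No 2 of the 5 transmitter sites cover everything (all 10 pairs fall short), so 3 is minimum.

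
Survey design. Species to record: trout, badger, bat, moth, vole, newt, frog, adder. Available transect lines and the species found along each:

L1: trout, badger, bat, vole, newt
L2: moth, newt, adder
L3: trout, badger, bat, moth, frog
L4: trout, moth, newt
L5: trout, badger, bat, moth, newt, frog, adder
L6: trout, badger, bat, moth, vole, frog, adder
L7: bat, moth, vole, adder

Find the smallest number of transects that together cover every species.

2

L1, L5 together cover {trout, badger, bat, moth, vole, newt, frog, adder} — every species.
No single transect contains all 8 species, so 2 is optimal.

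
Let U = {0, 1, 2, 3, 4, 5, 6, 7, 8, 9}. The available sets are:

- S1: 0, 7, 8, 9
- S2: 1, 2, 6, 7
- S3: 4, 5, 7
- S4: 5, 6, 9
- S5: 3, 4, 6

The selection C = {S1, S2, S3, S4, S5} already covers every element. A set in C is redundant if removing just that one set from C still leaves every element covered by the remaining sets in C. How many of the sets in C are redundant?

Drop S1: 0, 8 uncovered — not redundant.
Drop S2: 1, 2 uncovered — not redundant.
Drop S3: the rest still cover every element — redundant.
Drop S4: the rest still cover every element — redundant.
Drop S5: 3 uncovered — not redundant.
2 redundant: S3, S4.

2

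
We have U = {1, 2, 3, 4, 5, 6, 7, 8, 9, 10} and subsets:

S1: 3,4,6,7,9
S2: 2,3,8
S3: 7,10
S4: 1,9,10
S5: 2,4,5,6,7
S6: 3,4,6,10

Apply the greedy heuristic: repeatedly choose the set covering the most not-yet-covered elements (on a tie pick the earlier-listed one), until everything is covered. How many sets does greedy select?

Pick 1: S1 covers 5 new elements (3, 4, 6, 7, 9).
Pick 2: S2 covers 2 new elements (2, 8).
Pick 3: S4 covers 2 new elements (1, 10).
Pick 4: S5 covers 1 new elements (5).
Greedy uses 4 sets. (The true minimum is 3.)

4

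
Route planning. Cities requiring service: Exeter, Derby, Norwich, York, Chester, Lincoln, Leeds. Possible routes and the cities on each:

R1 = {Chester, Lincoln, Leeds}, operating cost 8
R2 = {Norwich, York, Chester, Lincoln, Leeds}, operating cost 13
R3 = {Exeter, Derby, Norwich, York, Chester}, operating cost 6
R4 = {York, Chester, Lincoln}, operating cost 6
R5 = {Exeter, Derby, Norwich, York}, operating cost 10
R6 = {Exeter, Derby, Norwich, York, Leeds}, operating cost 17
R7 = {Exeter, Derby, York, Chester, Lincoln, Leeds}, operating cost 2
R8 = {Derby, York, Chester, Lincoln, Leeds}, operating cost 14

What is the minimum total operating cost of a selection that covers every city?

R3, R7 cover every city at operating cost 6 + 2 = 8.
Any cover uses at least 2 routes; among all covering selections none totals below 8.

8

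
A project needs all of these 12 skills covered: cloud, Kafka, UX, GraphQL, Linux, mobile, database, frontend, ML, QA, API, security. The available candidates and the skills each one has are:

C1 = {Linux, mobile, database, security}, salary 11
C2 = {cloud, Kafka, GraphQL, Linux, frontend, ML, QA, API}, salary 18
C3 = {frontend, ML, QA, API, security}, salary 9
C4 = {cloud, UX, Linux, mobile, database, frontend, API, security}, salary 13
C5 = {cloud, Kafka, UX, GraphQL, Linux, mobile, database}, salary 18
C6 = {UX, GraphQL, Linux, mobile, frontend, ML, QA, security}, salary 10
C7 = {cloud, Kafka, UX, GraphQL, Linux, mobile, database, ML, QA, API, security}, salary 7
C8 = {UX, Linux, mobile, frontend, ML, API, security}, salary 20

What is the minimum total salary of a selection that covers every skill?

16

C3, C7 cover every skill at salary 9 + 7 = 16.
Any cover uses at least 2 candidates; among all covering selections none totals below 16.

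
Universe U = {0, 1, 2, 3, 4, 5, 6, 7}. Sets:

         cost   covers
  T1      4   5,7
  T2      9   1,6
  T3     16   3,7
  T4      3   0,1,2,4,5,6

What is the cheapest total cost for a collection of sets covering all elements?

T3, T4 cover every element at cost 16 + 3 = 19.
Any cover uses at least 2 sets; among all covering selections none totals below 19.

19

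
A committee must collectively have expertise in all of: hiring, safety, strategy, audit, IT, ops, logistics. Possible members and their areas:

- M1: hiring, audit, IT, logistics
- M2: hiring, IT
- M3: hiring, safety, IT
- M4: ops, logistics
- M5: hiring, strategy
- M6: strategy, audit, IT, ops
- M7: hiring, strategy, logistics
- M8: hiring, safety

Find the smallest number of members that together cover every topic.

3

M1, M3, M6 together cover {hiring, safety, strategy, audit, IT, ops, logistics} — every topic.
No 2 of the 8 members cover everything (all 28 pairs fall short), so 3 is minimum.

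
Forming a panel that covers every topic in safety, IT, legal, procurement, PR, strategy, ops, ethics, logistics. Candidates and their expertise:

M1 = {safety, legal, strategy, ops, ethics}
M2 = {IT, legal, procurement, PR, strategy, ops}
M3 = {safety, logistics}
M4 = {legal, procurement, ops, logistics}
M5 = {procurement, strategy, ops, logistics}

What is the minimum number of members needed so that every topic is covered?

M1, M2, M3 together cover {safety, IT, legal, procurement, PR, strategy, ops, ethics, logistics} — every topic.
No 2 of the 5 members cover everything (all 10 pairs fall short), so 3 is minimum.

3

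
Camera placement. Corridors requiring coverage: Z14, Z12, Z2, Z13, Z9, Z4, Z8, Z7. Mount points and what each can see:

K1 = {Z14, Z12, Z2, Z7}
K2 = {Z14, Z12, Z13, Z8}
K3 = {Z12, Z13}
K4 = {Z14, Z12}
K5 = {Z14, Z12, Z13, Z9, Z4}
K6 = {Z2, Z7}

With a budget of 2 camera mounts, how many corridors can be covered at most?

7

Choosing K1, K5 covers {Z14, Z12, Z2, Z13, Z9, Z4, Z7} — 7 corridors.
No choice of 2 camera mounts does better; here Z8 is left uncovered.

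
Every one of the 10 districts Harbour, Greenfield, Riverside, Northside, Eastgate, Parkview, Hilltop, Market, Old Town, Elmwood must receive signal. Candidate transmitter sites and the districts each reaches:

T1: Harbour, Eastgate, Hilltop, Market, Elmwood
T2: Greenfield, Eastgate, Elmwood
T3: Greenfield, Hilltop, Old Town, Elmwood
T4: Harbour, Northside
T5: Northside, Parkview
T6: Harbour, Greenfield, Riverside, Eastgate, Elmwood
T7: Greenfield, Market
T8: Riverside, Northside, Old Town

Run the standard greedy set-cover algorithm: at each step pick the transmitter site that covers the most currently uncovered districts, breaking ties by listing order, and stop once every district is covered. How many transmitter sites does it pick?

4

Pick 1: T1 covers 5 new districts (Harbour, Eastgate, Hilltop, Market, Elmwood).
Pick 2: T8 covers 3 new districts (Riverside, Northside, Old Town).
Pick 3: T2 covers 1 new districts (Greenfield).
Pick 4: T5 covers 1 new districts (Parkview).
Greedy uses 4 transmitter sites.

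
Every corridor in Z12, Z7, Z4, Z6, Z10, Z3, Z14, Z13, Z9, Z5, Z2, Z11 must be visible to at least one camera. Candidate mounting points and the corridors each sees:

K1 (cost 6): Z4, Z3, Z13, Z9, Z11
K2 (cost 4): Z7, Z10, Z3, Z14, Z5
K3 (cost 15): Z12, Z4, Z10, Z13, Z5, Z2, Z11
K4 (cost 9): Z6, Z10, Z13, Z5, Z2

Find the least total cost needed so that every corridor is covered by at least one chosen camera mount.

K1, K2, K3, K4 cover every corridor at cost 6 + 4 + 15 + 9 = 34.
Any cover uses at least 4 camera mounts; among all covering selections none totals below 34.

34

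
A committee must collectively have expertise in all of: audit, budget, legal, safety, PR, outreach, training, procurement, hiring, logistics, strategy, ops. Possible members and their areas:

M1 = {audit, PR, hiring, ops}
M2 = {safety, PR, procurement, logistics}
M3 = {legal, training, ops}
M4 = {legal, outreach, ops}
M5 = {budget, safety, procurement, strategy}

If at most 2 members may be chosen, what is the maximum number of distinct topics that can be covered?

Choosing M1, M5 covers {audit, budget, safety, PR, procurement, hiring, strategy, ops} — 8 topics.
No choice of 2 members does better; here legal, outreach, training, logistics are left uncovered.

8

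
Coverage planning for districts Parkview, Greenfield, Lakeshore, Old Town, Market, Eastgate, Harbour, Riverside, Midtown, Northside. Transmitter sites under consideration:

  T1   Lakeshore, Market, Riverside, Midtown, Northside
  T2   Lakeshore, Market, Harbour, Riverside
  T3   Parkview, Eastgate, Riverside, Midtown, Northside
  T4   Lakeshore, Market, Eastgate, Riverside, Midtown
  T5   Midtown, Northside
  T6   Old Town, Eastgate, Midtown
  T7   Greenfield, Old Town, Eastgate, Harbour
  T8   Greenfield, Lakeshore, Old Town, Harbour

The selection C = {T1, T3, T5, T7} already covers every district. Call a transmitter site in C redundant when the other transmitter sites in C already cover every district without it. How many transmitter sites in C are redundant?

1

Drop T1: Lakeshore, Market uncovered — not redundant.
Drop T3: Parkview uncovered — not redundant.
Drop T5: the rest still cover every district — redundant.
Drop T7: Greenfield, Old Town, Harbour uncovered — not redundant.
1 redundant: T5.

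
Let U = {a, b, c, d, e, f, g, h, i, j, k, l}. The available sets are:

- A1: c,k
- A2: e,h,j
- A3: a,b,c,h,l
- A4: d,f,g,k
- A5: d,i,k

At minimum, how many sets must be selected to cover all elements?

A2, A3, A4, A5 together cover {a, b, c, d, e, f, g, h, i, j, k, l} — every element.
No 3 of the 5 sets cover everything (all 10 triples fall short), so 4 is minimum.

4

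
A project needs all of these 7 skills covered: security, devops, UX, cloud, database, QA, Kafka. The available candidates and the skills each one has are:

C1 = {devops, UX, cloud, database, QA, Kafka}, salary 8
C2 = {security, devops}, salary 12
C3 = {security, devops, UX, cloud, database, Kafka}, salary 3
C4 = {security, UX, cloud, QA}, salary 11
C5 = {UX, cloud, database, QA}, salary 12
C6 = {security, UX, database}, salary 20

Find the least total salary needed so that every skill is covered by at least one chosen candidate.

11

C1, C3 cover every skill at salary 8 + 3 = 11.
Any cover uses at least 2 candidates; among all covering selections none totals below 11.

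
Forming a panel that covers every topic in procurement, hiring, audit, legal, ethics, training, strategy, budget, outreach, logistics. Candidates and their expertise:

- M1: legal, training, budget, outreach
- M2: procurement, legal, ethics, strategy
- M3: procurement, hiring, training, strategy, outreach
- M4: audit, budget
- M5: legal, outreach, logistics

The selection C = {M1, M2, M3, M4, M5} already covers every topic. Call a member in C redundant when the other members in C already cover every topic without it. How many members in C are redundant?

1

Drop M1: the rest still cover every topic — redundant.
Drop M2: ethics uncovered — not redundant.
Drop M3: hiring uncovered — not redundant.
Drop M4: audit uncovered — not redundant.
Drop M5: logistics uncovered — not redundant.
1 redundant: M1.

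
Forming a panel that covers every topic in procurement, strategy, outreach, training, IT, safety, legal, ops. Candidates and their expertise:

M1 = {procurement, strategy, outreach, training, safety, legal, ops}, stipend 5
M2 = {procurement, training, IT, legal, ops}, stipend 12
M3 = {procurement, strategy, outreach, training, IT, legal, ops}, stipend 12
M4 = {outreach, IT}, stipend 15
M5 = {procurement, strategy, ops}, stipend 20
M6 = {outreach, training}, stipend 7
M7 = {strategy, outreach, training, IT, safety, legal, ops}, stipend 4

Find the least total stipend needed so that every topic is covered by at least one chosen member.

M1, M7 cover every topic at stipend 5 + 4 = 9.
Any cover uses at least 2 members; among all covering selections none totals below 9.

9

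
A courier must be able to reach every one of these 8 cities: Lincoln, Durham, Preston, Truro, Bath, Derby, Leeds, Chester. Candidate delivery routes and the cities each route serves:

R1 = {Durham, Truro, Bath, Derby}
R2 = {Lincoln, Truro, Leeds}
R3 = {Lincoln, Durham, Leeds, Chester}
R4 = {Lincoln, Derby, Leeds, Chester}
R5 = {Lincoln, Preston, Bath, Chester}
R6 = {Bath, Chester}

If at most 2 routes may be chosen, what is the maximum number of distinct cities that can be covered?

7

Choosing R1, R3 covers {Lincoln, Durham, Truro, Bath, Derby, Leeds, Chester} — 7 cities.
No choice of 2 routes does better; here Preston is left uncovered.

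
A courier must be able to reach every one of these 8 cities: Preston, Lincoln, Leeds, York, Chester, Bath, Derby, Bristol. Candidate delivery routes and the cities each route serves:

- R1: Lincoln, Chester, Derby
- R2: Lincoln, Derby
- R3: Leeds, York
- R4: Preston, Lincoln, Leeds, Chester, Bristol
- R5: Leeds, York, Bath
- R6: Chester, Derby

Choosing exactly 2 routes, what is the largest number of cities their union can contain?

Choosing R4, R5 covers {Preston, Lincoln, Leeds, York, Chester, Bath, Bristol} — 7 cities.
No choice of 2 routes does better; here Derby is left uncovered.

7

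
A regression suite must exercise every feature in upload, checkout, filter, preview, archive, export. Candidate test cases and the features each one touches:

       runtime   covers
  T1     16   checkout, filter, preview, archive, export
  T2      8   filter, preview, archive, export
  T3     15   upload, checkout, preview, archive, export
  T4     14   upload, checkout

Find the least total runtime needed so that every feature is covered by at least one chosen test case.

22

T2, T4 cover every feature at runtime 8 + 14 = 22.
Any cover uses at least 2 test cases; among all covering selections none totals below 22.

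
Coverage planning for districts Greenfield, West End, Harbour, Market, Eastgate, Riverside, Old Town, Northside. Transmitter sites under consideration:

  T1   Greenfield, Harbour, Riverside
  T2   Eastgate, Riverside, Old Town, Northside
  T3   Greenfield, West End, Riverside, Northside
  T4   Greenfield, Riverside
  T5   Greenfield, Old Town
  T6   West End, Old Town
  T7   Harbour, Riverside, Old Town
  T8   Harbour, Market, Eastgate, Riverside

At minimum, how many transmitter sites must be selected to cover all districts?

T2, T3, T8 together cover {Greenfield, West End, Harbour, Market, Eastgate, Riverside, Old Town, Northside} — every district.
No 2 of the 8 transmitter sites cover everything (all 28 pairs fall short), so 3 is minimum.
Greedy (largest uncovered first) would take T2, T1, T3, T8 — 4 transmitter sites — but 3 suffice.

3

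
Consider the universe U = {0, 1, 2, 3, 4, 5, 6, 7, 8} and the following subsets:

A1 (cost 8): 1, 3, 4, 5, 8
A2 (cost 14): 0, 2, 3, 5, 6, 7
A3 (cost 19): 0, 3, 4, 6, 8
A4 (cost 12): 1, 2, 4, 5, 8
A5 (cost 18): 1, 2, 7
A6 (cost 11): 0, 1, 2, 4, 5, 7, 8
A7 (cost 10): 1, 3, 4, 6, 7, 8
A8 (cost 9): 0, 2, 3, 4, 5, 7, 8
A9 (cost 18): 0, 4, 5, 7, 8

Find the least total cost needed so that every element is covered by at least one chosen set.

19

A7, A8 cover every element at cost 10 + 9 = 19.
Any cover uses at least 2 sets; among all covering selections none totals below 19.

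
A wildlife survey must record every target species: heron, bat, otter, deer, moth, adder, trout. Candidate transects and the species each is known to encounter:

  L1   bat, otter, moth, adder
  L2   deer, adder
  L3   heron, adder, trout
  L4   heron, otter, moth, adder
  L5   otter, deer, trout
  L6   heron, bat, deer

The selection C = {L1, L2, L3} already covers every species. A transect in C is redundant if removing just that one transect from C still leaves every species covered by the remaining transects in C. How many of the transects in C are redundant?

Drop L1: bat, otter, moth uncovered — not redundant.
Drop L2: deer uncovered — not redundant.
Drop L3: heron, trout uncovered — not redundant.
None of the transects in C is redundant.

0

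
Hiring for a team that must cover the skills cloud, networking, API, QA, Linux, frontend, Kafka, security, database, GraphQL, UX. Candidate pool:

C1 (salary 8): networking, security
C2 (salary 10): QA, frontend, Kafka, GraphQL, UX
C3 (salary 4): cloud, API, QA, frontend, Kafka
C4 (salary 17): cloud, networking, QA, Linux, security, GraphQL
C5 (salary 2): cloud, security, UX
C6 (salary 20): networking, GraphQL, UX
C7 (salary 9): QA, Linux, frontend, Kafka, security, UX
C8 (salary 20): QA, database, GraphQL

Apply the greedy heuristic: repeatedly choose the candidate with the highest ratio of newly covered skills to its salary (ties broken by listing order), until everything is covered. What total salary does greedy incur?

43

Pick 1: C5 adds 3 new (cloud, security, UX) at salary 2 (ratio 3/2).
Pick 2: C3 adds 4 new (API, QA, frontend, Kafka) at salary 4 (ratio 4/4).
Pick 3: C4 adds 3 new (networking, Linux, GraphQL) at salary 17 (ratio 3/17).
Pick 4: C8 adds 1 new (database) at salary 20 (ratio 1/20).
Greedy total salary: 2 + 4 + 17 + 20 = 43. (The true optimum is 41, so greedy overshoots here.)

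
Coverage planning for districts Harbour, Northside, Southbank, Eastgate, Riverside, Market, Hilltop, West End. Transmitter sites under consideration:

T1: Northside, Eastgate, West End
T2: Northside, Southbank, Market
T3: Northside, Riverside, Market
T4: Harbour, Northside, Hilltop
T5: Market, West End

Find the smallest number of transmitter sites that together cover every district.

4

T1, T2, T3, T4 together cover {Harbour, Northside, Southbank, Eastgate, Riverside, Market, Hilltop, West End} — every district.
No 3 of the 5 transmitter sites cover everything (all 10 triples fall short), so 4 is minimum.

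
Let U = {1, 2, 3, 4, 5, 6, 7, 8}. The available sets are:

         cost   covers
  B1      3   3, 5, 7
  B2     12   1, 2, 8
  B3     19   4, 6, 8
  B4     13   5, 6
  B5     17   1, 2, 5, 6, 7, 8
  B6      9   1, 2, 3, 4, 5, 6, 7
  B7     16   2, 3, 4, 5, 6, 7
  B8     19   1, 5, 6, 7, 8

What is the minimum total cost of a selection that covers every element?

B2, B6 cover every element at cost 12 + 9 = 21.
Any cover uses at least 2 sets; among all covering selections none totals below 21.
Greedy by coverage-per-cost would pick B1, B6, B2 for 24 — worse than the optimum 21.

21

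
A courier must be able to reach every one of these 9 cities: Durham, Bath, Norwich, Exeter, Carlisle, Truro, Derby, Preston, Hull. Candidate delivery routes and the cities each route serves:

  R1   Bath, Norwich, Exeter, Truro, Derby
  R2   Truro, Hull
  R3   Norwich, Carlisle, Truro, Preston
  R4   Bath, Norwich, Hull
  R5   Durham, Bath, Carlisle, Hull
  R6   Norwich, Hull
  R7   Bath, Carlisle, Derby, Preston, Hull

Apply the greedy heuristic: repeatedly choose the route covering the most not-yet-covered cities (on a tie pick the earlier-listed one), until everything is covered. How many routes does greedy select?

3

Pick 1: R1 covers 5 new cities (Bath, Norwich, Exeter, Truro, Derby).
Pick 2: R5 covers 3 new cities (Durham, Carlisle, Hull).
Pick 3: R3 covers 1 new cities (Preston).
Greedy uses 3 routes.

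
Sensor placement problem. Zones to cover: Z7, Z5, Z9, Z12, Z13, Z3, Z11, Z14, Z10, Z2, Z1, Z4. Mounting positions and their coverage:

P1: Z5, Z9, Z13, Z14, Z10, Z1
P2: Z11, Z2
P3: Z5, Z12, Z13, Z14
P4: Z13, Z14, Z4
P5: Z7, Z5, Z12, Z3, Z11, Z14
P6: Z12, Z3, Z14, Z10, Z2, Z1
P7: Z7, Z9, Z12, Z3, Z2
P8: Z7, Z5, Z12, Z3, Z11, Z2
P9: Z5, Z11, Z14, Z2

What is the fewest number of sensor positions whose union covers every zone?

P1, P4, P8 together cover {Z7, Z5, Z9, Z12, Z13, Z3, Z11, Z14, Z10, Z2, Z1, Z4} — every zone.
No 2 of the 9 sensor positions cover everything (all 36 pairs fall short), so 3 is minimum.

3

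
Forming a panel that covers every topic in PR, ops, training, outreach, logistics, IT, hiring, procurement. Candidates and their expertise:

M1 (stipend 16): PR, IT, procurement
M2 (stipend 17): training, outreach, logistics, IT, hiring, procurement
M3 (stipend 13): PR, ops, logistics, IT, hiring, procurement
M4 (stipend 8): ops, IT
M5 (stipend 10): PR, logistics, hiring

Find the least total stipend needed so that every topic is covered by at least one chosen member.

M2, M3 cover every topic at stipend 17 + 13 = 30.
Any cover uses at least 2 members; among all covering selections none totals below 30.

30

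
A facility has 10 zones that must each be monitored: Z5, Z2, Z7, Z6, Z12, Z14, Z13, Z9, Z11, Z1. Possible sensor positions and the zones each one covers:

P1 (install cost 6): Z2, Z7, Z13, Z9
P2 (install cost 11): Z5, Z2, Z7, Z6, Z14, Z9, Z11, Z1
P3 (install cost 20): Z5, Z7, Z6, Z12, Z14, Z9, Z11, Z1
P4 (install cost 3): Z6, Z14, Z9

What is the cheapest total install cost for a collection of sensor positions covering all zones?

26

P1, P3 cover every zone at install cost 6 + 20 = 26.
Any cover uses at least 2 sensor positions; among all covering selections none totals below 26.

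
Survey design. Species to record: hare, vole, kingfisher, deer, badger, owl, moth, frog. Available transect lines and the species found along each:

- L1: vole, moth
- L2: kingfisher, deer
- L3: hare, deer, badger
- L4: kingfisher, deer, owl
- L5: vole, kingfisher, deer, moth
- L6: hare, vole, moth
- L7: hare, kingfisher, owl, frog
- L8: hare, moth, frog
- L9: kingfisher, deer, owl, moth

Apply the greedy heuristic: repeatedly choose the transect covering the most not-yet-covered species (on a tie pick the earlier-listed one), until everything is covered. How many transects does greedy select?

Pick 1: L5 covers 4 new species (vole, kingfisher, deer, moth).
Pick 2: L7 covers 3 new species (hare, owl, frog).
Pick 3: L3 covers 1 new species (badger).
Greedy uses 3 transects.

3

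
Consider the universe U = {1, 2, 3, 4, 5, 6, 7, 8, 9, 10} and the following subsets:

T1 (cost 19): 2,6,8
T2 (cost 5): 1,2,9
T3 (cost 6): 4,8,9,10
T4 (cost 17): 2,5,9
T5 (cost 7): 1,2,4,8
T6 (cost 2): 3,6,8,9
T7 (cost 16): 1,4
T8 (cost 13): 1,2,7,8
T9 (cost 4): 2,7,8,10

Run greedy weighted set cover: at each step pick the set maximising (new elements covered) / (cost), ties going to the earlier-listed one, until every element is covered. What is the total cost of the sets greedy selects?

Pick 1: T6 adds 4 new (3, 6, 8, 9) at cost 2 (ratio 4/2).
Pick 2: T9 adds 3 new (2, 7, 10) at cost 4 (ratio 3/4).
Pick 3: T5 adds 2 new (1, 4) at cost 7 (ratio 2/7).
Pick 4: T4 adds 1 new (5) at cost 17 (ratio 1/17).
Greedy total cost: 2 + 4 + 7 + 17 = 30.

30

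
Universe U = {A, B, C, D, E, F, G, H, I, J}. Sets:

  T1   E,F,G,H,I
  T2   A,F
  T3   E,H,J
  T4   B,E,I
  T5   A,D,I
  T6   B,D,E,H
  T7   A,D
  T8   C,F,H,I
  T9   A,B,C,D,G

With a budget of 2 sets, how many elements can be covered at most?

9

Choosing T1, T9 covers {A, B, C, D, E, F, G, H, I} — 9 elements.
No choice of 2 sets does better; here J is left uncovered.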